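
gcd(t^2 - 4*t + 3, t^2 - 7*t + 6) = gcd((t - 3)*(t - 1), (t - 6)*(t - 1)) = t - 1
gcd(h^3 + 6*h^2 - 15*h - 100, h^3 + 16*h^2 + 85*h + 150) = h^2 + 10*h + 25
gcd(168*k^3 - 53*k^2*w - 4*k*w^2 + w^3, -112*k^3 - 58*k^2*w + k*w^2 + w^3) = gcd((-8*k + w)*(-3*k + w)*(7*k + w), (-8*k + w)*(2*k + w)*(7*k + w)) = -56*k^2 - k*w + w^2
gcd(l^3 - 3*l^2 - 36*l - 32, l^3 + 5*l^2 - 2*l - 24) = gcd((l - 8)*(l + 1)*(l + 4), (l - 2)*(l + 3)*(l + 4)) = l + 4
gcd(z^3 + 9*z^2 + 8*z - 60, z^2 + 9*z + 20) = z + 5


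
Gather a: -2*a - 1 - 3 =-2*a - 4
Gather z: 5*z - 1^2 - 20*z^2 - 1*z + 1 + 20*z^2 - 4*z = 0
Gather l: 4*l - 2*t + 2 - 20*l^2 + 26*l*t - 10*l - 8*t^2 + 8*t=-20*l^2 + l*(26*t - 6) - 8*t^2 + 6*t + 2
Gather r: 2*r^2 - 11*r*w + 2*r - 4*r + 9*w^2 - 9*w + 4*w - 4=2*r^2 + r*(-11*w - 2) + 9*w^2 - 5*w - 4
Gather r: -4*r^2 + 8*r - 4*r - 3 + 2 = -4*r^2 + 4*r - 1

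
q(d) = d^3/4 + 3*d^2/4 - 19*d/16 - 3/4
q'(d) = 3*d^2/4 + 3*d/2 - 19/16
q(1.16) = -0.73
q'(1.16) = 1.56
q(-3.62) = 1.52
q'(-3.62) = 3.21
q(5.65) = 61.57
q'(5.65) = 31.23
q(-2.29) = 2.90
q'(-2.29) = -0.69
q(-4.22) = -1.17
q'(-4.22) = 5.84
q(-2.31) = 2.91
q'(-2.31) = -0.65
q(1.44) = -0.16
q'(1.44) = 2.53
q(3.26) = 12.01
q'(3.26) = 11.67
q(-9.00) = -111.56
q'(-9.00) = 46.06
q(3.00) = 9.19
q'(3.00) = 10.06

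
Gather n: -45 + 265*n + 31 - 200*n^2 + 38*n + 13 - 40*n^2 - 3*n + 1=-240*n^2 + 300*n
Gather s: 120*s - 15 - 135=120*s - 150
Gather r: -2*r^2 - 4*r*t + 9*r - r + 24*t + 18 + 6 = -2*r^2 + r*(8 - 4*t) + 24*t + 24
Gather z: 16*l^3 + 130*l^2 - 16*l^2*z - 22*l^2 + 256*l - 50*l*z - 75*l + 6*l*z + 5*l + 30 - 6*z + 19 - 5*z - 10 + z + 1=16*l^3 + 108*l^2 + 186*l + z*(-16*l^2 - 44*l - 10) + 40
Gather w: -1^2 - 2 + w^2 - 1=w^2 - 4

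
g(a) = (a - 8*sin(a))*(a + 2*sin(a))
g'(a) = (1 - 8*cos(a))*(a + 2*sin(a)) + (a - 8*sin(a))*(2*cos(a) + 1) = -6*a*cos(a) + 2*a - 6*sin(a) - 16*sin(2*a)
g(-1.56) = -22.92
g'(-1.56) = 3.33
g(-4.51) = 31.49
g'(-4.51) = -14.04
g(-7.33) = 3.65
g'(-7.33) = 26.40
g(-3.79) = 22.26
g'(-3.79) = -13.93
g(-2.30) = -13.90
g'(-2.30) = -25.22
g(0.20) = -0.83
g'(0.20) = -8.20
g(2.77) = -0.47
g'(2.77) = 29.67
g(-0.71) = -9.07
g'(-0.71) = 21.54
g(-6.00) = 44.81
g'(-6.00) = 12.30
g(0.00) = 0.00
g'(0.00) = 0.00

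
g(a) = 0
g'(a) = 0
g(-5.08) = 0.00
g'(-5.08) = 0.00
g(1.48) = 0.00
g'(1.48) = 0.00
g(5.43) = 0.00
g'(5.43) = 0.00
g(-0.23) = 0.00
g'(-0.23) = 0.00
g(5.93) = 0.00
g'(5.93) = 0.00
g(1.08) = 0.00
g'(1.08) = 0.00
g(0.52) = 0.00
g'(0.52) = 0.00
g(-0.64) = 0.00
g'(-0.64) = 0.00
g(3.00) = 0.00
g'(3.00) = 0.00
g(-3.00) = 0.00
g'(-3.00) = 0.00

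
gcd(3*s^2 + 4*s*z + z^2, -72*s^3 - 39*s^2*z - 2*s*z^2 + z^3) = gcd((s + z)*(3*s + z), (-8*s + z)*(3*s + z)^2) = 3*s + z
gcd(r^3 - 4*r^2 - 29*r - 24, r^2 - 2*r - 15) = r + 3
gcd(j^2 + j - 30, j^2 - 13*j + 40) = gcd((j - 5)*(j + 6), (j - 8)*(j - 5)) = j - 5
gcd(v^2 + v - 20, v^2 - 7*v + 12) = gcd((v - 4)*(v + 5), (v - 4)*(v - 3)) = v - 4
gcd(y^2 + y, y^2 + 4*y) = y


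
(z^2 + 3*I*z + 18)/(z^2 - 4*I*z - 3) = (z + 6*I)/(z - I)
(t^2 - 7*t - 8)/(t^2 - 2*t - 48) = (t + 1)/(t + 6)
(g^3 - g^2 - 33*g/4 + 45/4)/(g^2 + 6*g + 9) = (g^2 - 4*g + 15/4)/(g + 3)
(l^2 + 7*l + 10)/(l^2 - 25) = (l + 2)/(l - 5)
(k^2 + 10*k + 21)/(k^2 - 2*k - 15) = (k + 7)/(k - 5)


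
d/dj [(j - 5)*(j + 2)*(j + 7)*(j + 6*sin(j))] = (j - 5)*(j + 2)*(j + 7)*(6*cos(j) + 1) + (j - 5)*(j + 2)*(j + 6*sin(j)) + (j - 5)*(j + 7)*(j + 6*sin(j)) + (j + 2)*(j + 7)*(j + 6*sin(j))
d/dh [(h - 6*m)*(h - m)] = 2*h - 7*m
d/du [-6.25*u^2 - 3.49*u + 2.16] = -12.5*u - 3.49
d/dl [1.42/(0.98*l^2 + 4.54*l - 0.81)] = (-2.7832*l - 6.4468)/(0.98*l^2 + 4.54*l - 0.81)^2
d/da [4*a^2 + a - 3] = 8*a + 1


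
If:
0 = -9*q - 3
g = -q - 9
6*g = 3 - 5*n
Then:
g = -26/3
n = 11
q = -1/3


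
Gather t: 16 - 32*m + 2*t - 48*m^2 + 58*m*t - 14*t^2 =-48*m^2 - 32*m - 14*t^2 + t*(58*m + 2) + 16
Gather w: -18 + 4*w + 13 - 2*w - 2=2*w - 7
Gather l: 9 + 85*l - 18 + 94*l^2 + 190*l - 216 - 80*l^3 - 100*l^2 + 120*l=-80*l^3 - 6*l^2 + 395*l - 225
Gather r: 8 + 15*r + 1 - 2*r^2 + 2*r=-2*r^2 + 17*r + 9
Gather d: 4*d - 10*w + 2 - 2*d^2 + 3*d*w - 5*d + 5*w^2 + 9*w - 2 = -2*d^2 + d*(3*w - 1) + 5*w^2 - w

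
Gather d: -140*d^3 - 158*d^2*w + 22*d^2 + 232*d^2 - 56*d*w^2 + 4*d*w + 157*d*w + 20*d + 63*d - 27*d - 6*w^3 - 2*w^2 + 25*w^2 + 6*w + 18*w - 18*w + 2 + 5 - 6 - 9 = -140*d^3 + d^2*(254 - 158*w) + d*(-56*w^2 + 161*w + 56) - 6*w^3 + 23*w^2 + 6*w - 8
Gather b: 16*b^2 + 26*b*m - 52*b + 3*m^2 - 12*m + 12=16*b^2 + b*(26*m - 52) + 3*m^2 - 12*m + 12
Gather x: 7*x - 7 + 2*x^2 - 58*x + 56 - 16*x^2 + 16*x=-14*x^2 - 35*x + 49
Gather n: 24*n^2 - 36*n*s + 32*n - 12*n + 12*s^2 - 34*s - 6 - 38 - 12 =24*n^2 + n*(20 - 36*s) + 12*s^2 - 34*s - 56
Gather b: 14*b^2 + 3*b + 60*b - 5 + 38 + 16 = 14*b^2 + 63*b + 49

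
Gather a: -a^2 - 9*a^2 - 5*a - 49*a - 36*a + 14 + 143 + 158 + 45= -10*a^2 - 90*a + 360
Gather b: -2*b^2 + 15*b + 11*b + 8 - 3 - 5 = -2*b^2 + 26*b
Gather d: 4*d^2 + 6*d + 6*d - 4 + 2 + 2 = 4*d^2 + 12*d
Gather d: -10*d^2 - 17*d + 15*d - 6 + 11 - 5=-10*d^2 - 2*d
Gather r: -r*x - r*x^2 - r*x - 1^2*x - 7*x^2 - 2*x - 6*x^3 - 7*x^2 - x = r*(-x^2 - 2*x) - 6*x^3 - 14*x^2 - 4*x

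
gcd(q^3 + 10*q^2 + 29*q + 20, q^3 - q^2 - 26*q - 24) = q^2 + 5*q + 4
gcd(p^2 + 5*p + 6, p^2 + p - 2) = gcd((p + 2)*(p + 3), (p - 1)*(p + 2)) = p + 2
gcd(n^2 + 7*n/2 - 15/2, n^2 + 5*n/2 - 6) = n - 3/2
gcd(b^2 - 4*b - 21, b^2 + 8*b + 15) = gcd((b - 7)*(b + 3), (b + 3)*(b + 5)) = b + 3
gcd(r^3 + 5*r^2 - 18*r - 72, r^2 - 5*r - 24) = r + 3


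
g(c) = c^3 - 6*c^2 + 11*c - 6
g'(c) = 3*c^2 - 12*c + 11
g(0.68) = -0.98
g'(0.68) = 4.23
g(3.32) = 0.98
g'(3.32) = 4.23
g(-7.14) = -754.41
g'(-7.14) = 249.62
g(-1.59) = -42.68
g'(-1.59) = 37.66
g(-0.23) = -8.86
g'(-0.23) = 13.92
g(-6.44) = -592.77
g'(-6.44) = 212.70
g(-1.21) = -29.87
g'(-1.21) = 29.91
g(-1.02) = -24.52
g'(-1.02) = 26.36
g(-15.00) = -4896.00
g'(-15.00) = 866.00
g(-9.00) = -1320.00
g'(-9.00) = 362.00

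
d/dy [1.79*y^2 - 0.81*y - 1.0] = 3.58*y - 0.81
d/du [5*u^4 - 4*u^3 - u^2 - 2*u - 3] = 20*u^3 - 12*u^2 - 2*u - 2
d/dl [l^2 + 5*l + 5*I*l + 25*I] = 2*l + 5 + 5*I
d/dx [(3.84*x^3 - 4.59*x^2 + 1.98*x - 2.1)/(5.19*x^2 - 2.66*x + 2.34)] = (19.9296*x^4 - 20.4288*x^3 + 28.89*x^2 + 0.316800000000004*x - 0.952800000000001)/(26.9361*x^4 - 27.6108*x^3 + 31.3648*x^2 - 12.4488*x + 5.4756)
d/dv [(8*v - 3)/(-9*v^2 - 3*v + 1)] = (72*v^2 - 54*v - 1)/(81*v^4 + 54*v^3 - 9*v^2 - 6*v + 1)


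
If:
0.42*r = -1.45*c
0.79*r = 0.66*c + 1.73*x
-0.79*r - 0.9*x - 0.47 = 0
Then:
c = 0.10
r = -0.36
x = -0.20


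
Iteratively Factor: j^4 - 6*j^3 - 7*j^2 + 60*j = (j + 3)*(j^3 - 9*j^2 + 20*j) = j*(j + 3)*(j^2 - 9*j + 20) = j*(j - 4)*(j + 3)*(j - 5)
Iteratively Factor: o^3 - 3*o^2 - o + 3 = (o - 3)*(o^2 - 1) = (o - 3)*(o + 1)*(o - 1)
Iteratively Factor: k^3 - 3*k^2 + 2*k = (k)*(k^2 - 3*k + 2) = k*(k - 1)*(k - 2)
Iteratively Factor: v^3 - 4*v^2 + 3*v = (v - 3)*(v^2 - v) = v*(v - 3)*(v - 1)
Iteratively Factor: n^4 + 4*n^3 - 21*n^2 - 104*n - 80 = (n - 5)*(n^3 + 9*n^2 + 24*n + 16) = (n - 5)*(n + 4)*(n^2 + 5*n + 4) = (n - 5)*(n + 1)*(n + 4)*(n + 4)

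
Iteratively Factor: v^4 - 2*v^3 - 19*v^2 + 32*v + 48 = (v + 1)*(v^3 - 3*v^2 - 16*v + 48) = (v - 3)*(v + 1)*(v^2 - 16) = (v - 3)*(v + 1)*(v + 4)*(v - 4)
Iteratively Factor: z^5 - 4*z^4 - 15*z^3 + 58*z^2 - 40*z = (z)*(z^4 - 4*z^3 - 15*z^2 + 58*z - 40) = z*(z + 4)*(z^3 - 8*z^2 + 17*z - 10) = z*(z - 5)*(z + 4)*(z^2 - 3*z + 2) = z*(z - 5)*(z - 1)*(z + 4)*(z - 2)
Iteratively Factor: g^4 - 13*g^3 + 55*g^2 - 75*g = (g - 5)*(g^3 - 8*g^2 + 15*g) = (g - 5)*(g - 3)*(g^2 - 5*g) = g*(g - 5)*(g - 3)*(g - 5)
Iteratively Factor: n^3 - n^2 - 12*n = (n - 4)*(n^2 + 3*n) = n*(n - 4)*(n + 3)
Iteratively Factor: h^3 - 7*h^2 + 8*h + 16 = (h + 1)*(h^2 - 8*h + 16) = (h - 4)*(h + 1)*(h - 4)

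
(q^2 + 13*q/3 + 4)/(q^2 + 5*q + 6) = (q + 4/3)/(q + 2)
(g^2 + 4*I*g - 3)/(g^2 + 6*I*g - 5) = (g + 3*I)/(g + 5*I)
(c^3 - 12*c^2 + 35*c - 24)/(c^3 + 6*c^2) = (c^3 - 12*c^2 + 35*c - 24)/(c^2*(c + 6))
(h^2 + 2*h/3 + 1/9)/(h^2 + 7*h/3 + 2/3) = (h + 1/3)/(h + 2)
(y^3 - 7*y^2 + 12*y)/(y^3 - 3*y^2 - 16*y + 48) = y/(y + 4)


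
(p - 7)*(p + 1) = p^2 - 6*p - 7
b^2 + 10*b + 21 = (b + 3)*(b + 7)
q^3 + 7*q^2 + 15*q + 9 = (q + 1)*(q + 3)^2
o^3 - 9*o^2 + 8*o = o*(o - 8)*(o - 1)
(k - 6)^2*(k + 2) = k^3 - 10*k^2 + 12*k + 72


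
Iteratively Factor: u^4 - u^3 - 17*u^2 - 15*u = (u - 5)*(u^3 + 4*u^2 + 3*u) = u*(u - 5)*(u^2 + 4*u + 3) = u*(u - 5)*(u + 1)*(u + 3)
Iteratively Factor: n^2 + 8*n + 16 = (n + 4)*(n + 4)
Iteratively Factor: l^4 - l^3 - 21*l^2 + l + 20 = (l + 4)*(l^3 - 5*l^2 - l + 5) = (l - 5)*(l + 4)*(l^2 - 1) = (l - 5)*(l - 1)*(l + 4)*(l + 1)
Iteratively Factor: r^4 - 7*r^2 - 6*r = (r + 1)*(r^3 - r^2 - 6*r) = (r + 1)*(r + 2)*(r^2 - 3*r) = (r - 3)*(r + 1)*(r + 2)*(r)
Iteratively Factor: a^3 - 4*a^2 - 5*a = (a + 1)*(a^2 - 5*a) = (a - 5)*(a + 1)*(a)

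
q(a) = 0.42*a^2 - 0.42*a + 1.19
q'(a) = 0.84*a - 0.42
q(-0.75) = 1.74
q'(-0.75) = -1.05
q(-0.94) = 1.96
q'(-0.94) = -1.21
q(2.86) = 3.42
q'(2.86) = 1.98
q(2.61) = 2.95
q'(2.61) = 1.77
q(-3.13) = 6.62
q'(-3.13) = -3.05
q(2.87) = 3.44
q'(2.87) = 1.99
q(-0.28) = 1.34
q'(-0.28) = -0.66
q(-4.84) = 13.06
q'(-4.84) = -4.49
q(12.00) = 56.63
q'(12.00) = 9.66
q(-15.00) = 101.99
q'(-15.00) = -13.02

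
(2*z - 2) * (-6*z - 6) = 12 - 12*z^2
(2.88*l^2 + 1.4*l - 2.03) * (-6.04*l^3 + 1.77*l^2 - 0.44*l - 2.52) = -17.3952*l^5 - 3.3584*l^4 + 13.472*l^3 - 11.4667*l^2 - 2.6348*l + 5.1156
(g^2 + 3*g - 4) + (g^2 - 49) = 2*g^2 + 3*g - 53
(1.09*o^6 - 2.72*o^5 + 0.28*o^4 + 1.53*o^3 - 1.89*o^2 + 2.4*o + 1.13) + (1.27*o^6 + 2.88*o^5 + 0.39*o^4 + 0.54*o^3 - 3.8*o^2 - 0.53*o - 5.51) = 2.36*o^6 + 0.16*o^5 + 0.67*o^4 + 2.07*o^3 - 5.69*o^2 + 1.87*o - 4.38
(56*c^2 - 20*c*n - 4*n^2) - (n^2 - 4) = 56*c^2 - 20*c*n - 5*n^2 + 4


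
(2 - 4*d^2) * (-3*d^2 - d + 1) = 12*d^4 + 4*d^3 - 10*d^2 - 2*d + 2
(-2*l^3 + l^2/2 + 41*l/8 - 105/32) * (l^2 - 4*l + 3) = -2*l^5 + 17*l^4/2 - 23*l^3/8 - 713*l^2/32 + 57*l/2 - 315/32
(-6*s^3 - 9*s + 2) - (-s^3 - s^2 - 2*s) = -5*s^3 + s^2 - 7*s + 2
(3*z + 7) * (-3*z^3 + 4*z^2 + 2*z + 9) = -9*z^4 - 9*z^3 + 34*z^2 + 41*z + 63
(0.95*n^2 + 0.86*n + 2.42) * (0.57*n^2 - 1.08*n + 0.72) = 0.5415*n^4 - 0.5358*n^3 + 1.1346*n^2 - 1.9944*n + 1.7424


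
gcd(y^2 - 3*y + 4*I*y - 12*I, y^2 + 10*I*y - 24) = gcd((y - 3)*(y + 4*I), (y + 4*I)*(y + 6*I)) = y + 4*I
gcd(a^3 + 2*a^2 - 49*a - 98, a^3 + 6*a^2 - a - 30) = 1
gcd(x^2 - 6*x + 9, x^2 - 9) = x - 3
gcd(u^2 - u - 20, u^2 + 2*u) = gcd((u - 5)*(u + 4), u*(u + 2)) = 1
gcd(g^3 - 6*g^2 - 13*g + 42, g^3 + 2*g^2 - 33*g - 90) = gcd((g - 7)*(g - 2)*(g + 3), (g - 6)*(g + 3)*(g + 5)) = g + 3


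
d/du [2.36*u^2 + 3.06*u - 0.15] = 4.72*u + 3.06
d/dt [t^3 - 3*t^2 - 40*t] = 3*t^2 - 6*t - 40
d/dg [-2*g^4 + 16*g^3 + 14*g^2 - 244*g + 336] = -8*g^3 + 48*g^2 + 28*g - 244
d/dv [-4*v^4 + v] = 1 - 16*v^3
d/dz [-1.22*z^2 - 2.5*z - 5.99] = -2.44*z - 2.5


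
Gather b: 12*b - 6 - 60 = 12*b - 66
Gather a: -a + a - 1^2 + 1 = 0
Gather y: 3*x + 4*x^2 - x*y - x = 4*x^2 - x*y + 2*x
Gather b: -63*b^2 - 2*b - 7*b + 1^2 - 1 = -63*b^2 - 9*b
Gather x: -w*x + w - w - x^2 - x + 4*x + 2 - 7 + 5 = -x^2 + x*(3 - w)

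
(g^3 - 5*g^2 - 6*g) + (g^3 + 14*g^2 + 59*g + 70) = 2*g^3 + 9*g^2 + 53*g + 70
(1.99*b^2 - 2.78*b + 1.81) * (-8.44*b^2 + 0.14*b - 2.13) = -16.7956*b^4 + 23.7418*b^3 - 19.9043*b^2 + 6.1748*b - 3.8553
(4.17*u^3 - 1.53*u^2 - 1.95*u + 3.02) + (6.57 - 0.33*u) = 4.17*u^3 - 1.53*u^2 - 2.28*u + 9.59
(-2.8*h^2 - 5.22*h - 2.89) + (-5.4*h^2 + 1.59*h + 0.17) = -8.2*h^2 - 3.63*h - 2.72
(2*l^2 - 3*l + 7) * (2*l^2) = 4*l^4 - 6*l^3 + 14*l^2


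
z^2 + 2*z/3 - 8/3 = (z - 4/3)*(z + 2)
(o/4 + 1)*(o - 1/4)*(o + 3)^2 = o^4/4 + 39*o^3/16 + 61*o^2/8 + 111*o/16 - 9/4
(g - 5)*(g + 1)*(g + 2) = g^3 - 2*g^2 - 13*g - 10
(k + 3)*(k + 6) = k^2 + 9*k + 18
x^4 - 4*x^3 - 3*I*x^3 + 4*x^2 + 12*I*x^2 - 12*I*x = x*(x - 2)^2*(x - 3*I)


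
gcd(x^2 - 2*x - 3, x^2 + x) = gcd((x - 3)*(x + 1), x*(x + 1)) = x + 1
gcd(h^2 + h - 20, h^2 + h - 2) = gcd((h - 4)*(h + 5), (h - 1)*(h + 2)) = 1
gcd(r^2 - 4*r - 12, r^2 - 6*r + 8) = 1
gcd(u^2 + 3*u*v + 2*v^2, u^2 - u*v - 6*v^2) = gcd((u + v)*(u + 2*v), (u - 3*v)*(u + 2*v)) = u + 2*v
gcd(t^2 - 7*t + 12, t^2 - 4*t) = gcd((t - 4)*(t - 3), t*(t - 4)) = t - 4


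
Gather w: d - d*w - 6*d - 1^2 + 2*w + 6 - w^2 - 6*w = -5*d - w^2 + w*(-d - 4) + 5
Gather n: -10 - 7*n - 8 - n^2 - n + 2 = -n^2 - 8*n - 16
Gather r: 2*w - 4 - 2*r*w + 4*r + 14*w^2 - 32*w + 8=r*(4 - 2*w) + 14*w^2 - 30*w + 4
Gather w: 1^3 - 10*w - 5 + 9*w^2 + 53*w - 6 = 9*w^2 + 43*w - 10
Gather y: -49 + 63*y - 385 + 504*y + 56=567*y - 378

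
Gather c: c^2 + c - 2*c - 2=c^2 - c - 2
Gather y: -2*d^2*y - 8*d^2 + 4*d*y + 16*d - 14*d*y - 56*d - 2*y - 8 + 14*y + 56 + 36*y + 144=-8*d^2 - 40*d + y*(-2*d^2 - 10*d + 48) + 192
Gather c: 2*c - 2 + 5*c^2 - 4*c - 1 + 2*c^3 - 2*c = 2*c^3 + 5*c^2 - 4*c - 3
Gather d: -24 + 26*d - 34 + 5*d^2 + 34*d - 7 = 5*d^2 + 60*d - 65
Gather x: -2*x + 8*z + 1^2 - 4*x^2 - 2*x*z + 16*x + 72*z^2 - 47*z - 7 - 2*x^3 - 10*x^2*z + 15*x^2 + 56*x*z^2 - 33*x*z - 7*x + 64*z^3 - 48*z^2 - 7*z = -2*x^3 + x^2*(11 - 10*z) + x*(56*z^2 - 35*z + 7) + 64*z^3 + 24*z^2 - 46*z - 6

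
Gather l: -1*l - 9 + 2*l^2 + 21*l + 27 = 2*l^2 + 20*l + 18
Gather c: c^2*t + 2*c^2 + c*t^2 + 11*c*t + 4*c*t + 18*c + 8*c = c^2*(t + 2) + c*(t^2 + 15*t + 26)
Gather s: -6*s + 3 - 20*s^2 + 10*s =-20*s^2 + 4*s + 3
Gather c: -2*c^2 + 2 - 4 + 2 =-2*c^2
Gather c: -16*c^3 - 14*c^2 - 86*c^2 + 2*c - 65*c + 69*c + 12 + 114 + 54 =-16*c^3 - 100*c^2 + 6*c + 180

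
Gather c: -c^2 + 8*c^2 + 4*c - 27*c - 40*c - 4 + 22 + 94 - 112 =7*c^2 - 63*c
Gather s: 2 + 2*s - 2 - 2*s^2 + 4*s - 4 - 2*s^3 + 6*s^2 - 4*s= -2*s^3 + 4*s^2 + 2*s - 4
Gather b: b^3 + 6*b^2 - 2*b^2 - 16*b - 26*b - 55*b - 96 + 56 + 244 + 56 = b^3 + 4*b^2 - 97*b + 260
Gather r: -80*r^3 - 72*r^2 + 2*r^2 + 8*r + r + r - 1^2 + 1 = -80*r^3 - 70*r^2 + 10*r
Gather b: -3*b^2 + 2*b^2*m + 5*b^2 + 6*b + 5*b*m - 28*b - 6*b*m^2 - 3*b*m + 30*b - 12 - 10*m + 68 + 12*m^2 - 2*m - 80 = b^2*(2*m + 2) + b*(-6*m^2 + 2*m + 8) + 12*m^2 - 12*m - 24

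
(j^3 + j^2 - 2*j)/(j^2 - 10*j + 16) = j*(j^2 + j - 2)/(j^2 - 10*j + 16)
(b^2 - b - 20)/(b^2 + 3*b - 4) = (b - 5)/(b - 1)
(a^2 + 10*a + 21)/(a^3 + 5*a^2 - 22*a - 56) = (a + 3)/(a^2 - 2*a - 8)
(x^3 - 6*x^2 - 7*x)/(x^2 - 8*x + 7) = x*(x + 1)/(x - 1)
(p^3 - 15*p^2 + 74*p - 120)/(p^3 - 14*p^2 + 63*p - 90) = (p - 4)/(p - 3)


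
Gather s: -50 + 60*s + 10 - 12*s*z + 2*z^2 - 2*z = s*(60 - 12*z) + 2*z^2 - 2*z - 40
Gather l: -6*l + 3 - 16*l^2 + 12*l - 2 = -16*l^2 + 6*l + 1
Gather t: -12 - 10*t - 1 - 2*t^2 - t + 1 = -2*t^2 - 11*t - 12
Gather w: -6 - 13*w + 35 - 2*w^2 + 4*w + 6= -2*w^2 - 9*w + 35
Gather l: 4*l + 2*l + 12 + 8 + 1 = 6*l + 21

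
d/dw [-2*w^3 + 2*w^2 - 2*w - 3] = -6*w^2 + 4*w - 2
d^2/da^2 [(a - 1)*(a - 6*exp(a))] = -6*a*exp(a) - 6*exp(a) + 2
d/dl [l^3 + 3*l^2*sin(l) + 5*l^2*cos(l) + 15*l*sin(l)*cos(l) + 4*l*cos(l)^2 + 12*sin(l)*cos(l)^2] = -5*l^2*sin(l) + 3*l^2*cos(l) + 3*l^2 + 6*l*sin(l) - 4*l*sin(2*l) + 10*l*cos(l) + 15*l*cos(2*l) + 15*sin(2*l)/2 + 3*cos(l) + 2*cos(2*l) + 9*cos(3*l) + 2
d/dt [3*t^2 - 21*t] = 6*t - 21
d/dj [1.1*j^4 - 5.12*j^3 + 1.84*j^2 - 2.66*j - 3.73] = 4.4*j^3 - 15.36*j^2 + 3.68*j - 2.66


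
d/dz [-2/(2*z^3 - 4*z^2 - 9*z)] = 2*(6*z^2 - 8*z - 9)/(z^2*(-2*z^2 + 4*z + 9)^2)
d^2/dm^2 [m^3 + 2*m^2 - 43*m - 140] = 6*m + 4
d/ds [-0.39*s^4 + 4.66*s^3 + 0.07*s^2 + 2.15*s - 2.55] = -1.56*s^3 + 13.98*s^2 + 0.14*s + 2.15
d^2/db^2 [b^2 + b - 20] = 2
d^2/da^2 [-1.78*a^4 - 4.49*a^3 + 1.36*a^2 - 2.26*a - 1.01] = -21.36*a^2 - 26.94*a + 2.72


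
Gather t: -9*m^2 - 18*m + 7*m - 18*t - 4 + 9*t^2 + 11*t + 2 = -9*m^2 - 11*m + 9*t^2 - 7*t - 2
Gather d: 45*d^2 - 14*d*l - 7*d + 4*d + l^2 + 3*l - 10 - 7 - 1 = 45*d^2 + d*(-14*l - 3) + l^2 + 3*l - 18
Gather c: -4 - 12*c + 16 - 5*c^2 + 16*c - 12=-5*c^2 + 4*c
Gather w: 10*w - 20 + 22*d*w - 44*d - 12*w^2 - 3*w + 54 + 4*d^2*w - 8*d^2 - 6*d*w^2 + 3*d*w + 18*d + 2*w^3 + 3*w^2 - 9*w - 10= -8*d^2 - 26*d + 2*w^3 + w^2*(-6*d - 9) + w*(4*d^2 + 25*d - 2) + 24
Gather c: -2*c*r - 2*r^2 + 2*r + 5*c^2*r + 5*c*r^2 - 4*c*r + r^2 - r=5*c^2*r + c*(5*r^2 - 6*r) - r^2 + r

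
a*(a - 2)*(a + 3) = a^3 + a^2 - 6*a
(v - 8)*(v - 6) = v^2 - 14*v + 48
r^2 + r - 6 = (r - 2)*(r + 3)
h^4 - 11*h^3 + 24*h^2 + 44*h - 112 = (h - 7)*(h - 4)*(h - 2)*(h + 2)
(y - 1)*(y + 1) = y^2 - 1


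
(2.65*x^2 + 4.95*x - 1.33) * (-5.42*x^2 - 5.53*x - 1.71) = -14.363*x^4 - 41.4835*x^3 - 24.6964*x^2 - 1.1096*x + 2.2743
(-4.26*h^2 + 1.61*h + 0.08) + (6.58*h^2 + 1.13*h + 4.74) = 2.32*h^2 + 2.74*h + 4.82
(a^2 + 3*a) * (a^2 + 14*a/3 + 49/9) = a^4 + 23*a^3/3 + 175*a^2/9 + 49*a/3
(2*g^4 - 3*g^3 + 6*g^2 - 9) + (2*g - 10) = 2*g^4 - 3*g^3 + 6*g^2 + 2*g - 19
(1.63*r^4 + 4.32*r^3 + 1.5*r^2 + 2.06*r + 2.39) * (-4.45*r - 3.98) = -7.2535*r^5 - 25.7114*r^4 - 23.8686*r^3 - 15.137*r^2 - 18.8343*r - 9.5122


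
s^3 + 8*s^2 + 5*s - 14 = (s - 1)*(s + 2)*(s + 7)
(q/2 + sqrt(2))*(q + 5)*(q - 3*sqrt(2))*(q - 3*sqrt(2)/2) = q^4/2 - 5*sqrt(2)*q^3/4 + 5*q^3/2 - 25*sqrt(2)*q^2/4 - 9*q^2/2 - 45*q/2 + 9*sqrt(2)*q + 45*sqrt(2)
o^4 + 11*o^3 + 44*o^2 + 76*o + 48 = (o + 2)^2*(o + 3)*(o + 4)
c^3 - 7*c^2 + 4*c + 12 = (c - 6)*(c - 2)*(c + 1)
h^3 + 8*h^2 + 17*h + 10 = (h + 1)*(h + 2)*(h + 5)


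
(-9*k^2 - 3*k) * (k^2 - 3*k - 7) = -9*k^4 + 24*k^3 + 72*k^2 + 21*k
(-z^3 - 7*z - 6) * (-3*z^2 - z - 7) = 3*z^5 + z^4 + 28*z^3 + 25*z^2 + 55*z + 42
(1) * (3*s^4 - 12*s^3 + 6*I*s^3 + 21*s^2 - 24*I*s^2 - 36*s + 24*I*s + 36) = 3*s^4 - 12*s^3 + 6*I*s^3 + 21*s^2 - 24*I*s^2 - 36*s + 24*I*s + 36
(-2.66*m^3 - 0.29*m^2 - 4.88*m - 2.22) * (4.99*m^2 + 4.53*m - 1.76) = -13.2734*m^5 - 13.4969*m^4 - 20.9833*m^3 - 32.6738*m^2 - 1.4678*m + 3.9072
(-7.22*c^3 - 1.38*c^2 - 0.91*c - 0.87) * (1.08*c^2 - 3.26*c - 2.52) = -7.7976*c^5 + 22.0468*c^4 + 21.7104*c^3 + 5.5046*c^2 + 5.1294*c + 2.1924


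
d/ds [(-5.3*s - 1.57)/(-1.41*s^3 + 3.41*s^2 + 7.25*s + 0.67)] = (-14.946*s^3 + 11.4319*s^2 + 10.7074*s + 7.8315)/(1.9881*s^6 - 9.6162*s^5 - 8.8169*s^4 + 47.5556*s^3 + 57.1319*s^2 + 9.715*s + 0.4489)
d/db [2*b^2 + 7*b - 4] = 4*b + 7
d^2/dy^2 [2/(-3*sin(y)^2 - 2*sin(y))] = 4*(18*sin(y) + 9 - 25/sin(y) - 18/sin(y)^2 - 4/sin(y)^3)/(3*sin(y) + 2)^3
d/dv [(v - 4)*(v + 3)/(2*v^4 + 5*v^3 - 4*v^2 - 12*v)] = (-4*v^4 + 9*v^3 + 88*v^2 - 12*v - 72)/(v^2*(4*v^5 + 12*v^4 - 15*v^3 - 58*v^2 + 12*v + 72))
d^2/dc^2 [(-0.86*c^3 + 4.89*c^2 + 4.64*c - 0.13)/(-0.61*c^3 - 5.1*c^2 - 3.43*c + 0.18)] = (-8.990058*c^6 - 21.155532*c^5 - 23.508546*c^4 - 30.1061560000001*c^3 - 14.313774*c^2 - 11.659752*c - 2.74879)/(0.226981*c^9 + 5.69313*c^8 + 51.427209*c^7 + 196.474446*c^6 + 285.812787*c^5 + 163.697886*c^4 + 21.520459*c^3 - 5.857326*c^2 + 0.333396*c - 0.005832)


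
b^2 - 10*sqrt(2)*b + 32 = (b - 8*sqrt(2))*(b - 2*sqrt(2))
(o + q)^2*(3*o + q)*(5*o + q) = 15*o^4 + 38*o^3*q + 32*o^2*q^2 + 10*o*q^3 + q^4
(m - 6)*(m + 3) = m^2 - 3*m - 18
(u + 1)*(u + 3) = u^2 + 4*u + 3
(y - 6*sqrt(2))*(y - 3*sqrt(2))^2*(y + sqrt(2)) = y^4 - 11*sqrt(2)*y^3 + 66*y^2 - 18*sqrt(2)*y - 216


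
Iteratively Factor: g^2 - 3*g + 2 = (g - 2)*(g - 1)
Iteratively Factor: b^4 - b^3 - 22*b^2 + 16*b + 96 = (b + 2)*(b^3 - 3*b^2 - 16*b + 48) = (b - 3)*(b + 2)*(b^2 - 16) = (b - 3)*(b + 2)*(b + 4)*(b - 4)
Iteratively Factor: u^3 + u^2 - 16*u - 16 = (u - 4)*(u^2 + 5*u + 4) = (u - 4)*(u + 4)*(u + 1)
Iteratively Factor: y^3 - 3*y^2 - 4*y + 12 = (y - 2)*(y^2 - y - 6) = (y - 2)*(y + 2)*(y - 3)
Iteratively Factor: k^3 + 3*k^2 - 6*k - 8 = (k + 4)*(k^2 - k - 2) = (k - 2)*(k + 4)*(k + 1)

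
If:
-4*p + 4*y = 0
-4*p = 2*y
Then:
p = 0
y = 0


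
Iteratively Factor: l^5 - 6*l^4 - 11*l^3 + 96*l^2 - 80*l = (l - 4)*(l^4 - 2*l^3 - 19*l^2 + 20*l) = l*(l - 4)*(l^3 - 2*l^2 - 19*l + 20) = l*(l - 4)*(l - 1)*(l^2 - l - 20) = l*(l - 4)*(l - 1)*(l + 4)*(l - 5)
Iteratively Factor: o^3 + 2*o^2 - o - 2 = (o + 2)*(o^2 - 1) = (o + 1)*(o + 2)*(o - 1)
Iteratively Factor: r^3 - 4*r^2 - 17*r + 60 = (r - 5)*(r^2 + r - 12) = (r - 5)*(r + 4)*(r - 3)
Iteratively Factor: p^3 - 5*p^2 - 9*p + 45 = (p - 5)*(p^2 - 9) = (p - 5)*(p + 3)*(p - 3)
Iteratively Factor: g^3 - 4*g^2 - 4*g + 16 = (g + 2)*(g^2 - 6*g + 8) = (g - 2)*(g + 2)*(g - 4)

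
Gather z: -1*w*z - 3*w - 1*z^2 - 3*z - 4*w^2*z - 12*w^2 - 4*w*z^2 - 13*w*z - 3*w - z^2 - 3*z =-12*w^2 - 6*w + z^2*(-4*w - 2) + z*(-4*w^2 - 14*w - 6)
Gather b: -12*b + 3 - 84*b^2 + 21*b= -84*b^2 + 9*b + 3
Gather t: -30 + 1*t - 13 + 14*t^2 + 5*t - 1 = 14*t^2 + 6*t - 44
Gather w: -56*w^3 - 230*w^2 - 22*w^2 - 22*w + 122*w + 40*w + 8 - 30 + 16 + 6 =-56*w^3 - 252*w^2 + 140*w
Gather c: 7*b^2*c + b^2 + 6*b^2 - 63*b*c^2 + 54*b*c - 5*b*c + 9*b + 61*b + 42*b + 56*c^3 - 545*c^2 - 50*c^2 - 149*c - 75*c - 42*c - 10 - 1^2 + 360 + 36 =7*b^2 + 112*b + 56*c^3 + c^2*(-63*b - 595) + c*(7*b^2 + 49*b - 266) + 385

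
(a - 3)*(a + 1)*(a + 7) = a^3 + 5*a^2 - 17*a - 21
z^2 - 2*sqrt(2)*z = z*(z - 2*sqrt(2))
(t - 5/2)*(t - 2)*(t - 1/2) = t^3 - 5*t^2 + 29*t/4 - 5/2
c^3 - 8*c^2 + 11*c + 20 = (c - 5)*(c - 4)*(c + 1)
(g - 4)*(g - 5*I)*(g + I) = g^3 - 4*g^2 - 4*I*g^2 + 5*g + 16*I*g - 20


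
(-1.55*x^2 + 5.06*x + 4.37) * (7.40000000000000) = -11.47*x^2 + 37.444*x + 32.338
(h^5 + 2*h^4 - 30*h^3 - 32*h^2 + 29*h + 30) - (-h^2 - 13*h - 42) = h^5 + 2*h^4 - 30*h^3 - 31*h^2 + 42*h + 72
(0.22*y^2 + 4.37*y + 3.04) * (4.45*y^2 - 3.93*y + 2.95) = 0.979*y^4 + 18.5819*y^3 - 2.9971*y^2 + 0.9443*y + 8.968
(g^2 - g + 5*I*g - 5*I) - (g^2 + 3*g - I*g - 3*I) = -4*g + 6*I*g - 2*I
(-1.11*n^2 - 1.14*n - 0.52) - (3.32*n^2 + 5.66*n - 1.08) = -4.43*n^2 - 6.8*n + 0.56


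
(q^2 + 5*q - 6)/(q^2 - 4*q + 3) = (q + 6)/(q - 3)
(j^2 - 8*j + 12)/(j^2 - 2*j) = (j - 6)/j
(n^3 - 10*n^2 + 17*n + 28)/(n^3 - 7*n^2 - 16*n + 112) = (n + 1)/(n + 4)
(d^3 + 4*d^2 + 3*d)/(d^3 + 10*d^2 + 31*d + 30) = d*(d + 1)/(d^2 + 7*d + 10)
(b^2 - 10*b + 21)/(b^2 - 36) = (b^2 - 10*b + 21)/(b^2 - 36)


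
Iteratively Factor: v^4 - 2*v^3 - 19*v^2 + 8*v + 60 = (v - 5)*(v^3 + 3*v^2 - 4*v - 12) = (v - 5)*(v - 2)*(v^2 + 5*v + 6) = (v - 5)*(v - 2)*(v + 2)*(v + 3)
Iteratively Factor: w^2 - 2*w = (w - 2)*(w)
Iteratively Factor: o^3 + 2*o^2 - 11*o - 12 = (o + 1)*(o^2 + o - 12) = (o - 3)*(o + 1)*(o + 4)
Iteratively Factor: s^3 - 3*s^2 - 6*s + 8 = (s - 1)*(s^2 - 2*s - 8) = (s - 4)*(s - 1)*(s + 2)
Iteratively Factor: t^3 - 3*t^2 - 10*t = (t - 5)*(t^2 + 2*t) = (t - 5)*(t + 2)*(t)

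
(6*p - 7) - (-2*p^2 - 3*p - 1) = 2*p^2 + 9*p - 6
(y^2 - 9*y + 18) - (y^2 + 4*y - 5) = 23 - 13*y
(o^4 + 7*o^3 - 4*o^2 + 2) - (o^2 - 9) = o^4 + 7*o^3 - 5*o^2 + 11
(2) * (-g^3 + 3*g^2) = -2*g^3 + 6*g^2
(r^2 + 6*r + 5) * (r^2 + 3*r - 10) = r^4 + 9*r^3 + 13*r^2 - 45*r - 50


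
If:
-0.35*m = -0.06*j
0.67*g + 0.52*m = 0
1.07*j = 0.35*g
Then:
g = 0.00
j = 0.00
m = 0.00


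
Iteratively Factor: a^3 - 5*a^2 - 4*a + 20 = (a - 5)*(a^2 - 4) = (a - 5)*(a - 2)*(a + 2)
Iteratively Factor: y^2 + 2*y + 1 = (y + 1)*(y + 1)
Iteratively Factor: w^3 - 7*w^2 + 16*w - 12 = (w - 2)*(w^2 - 5*w + 6) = (w - 3)*(w - 2)*(w - 2)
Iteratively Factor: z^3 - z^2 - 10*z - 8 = (z + 1)*(z^2 - 2*z - 8) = (z - 4)*(z + 1)*(z + 2)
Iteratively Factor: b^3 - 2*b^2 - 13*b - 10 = (b + 2)*(b^2 - 4*b - 5) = (b - 5)*(b + 2)*(b + 1)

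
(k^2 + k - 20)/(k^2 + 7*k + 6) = (k^2 + k - 20)/(k^2 + 7*k + 6)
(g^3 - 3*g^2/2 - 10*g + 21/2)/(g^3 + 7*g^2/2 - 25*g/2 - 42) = (g - 1)/(g + 4)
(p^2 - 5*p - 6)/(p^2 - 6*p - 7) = (p - 6)/(p - 7)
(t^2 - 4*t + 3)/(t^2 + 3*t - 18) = (t - 1)/(t + 6)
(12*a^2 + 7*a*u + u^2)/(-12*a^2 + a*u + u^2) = (3*a + u)/(-3*a + u)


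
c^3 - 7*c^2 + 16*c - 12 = (c - 3)*(c - 2)^2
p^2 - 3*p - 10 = (p - 5)*(p + 2)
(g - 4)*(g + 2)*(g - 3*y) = g^3 - 3*g^2*y - 2*g^2 + 6*g*y - 8*g + 24*y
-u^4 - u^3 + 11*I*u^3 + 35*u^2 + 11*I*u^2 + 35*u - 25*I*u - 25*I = (u - 5*I)^2*(I*u + 1)*(I*u + I)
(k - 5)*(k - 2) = k^2 - 7*k + 10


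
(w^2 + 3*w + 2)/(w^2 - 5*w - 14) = (w + 1)/(w - 7)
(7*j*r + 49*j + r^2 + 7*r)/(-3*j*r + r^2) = (7*j*r + 49*j + r^2 + 7*r)/(r*(-3*j + r))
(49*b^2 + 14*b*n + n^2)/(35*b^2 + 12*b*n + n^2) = (7*b + n)/(5*b + n)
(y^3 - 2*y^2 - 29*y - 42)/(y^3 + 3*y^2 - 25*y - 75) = (y^2 - 5*y - 14)/(y^2 - 25)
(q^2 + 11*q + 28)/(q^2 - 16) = (q + 7)/(q - 4)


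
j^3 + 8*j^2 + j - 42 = (j - 2)*(j + 3)*(j + 7)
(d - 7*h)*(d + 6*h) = d^2 - d*h - 42*h^2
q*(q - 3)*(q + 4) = q^3 + q^2 - 12*q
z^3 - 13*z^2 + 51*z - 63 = (z - 7)*(z - 3)^2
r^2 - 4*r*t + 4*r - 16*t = (r + 4)*(r - 4*t)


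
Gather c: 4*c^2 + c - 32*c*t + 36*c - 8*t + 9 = 4*c^2 + c*(37 - 32*t) - 8*t + 9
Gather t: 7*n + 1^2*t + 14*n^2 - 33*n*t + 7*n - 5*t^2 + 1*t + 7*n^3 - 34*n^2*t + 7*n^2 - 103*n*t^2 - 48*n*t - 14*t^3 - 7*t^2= 7*n^3 + 21*n^2 + 14*n - 14*t^3 + t^2*(-103*n - 12) + t*(-34*n^2 - 81*n + 2)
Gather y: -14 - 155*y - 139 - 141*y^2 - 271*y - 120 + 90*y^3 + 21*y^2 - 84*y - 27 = 90*y^3 - 120*y^2 - 510*y - 300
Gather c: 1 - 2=-1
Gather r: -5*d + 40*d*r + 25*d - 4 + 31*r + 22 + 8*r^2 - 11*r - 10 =20*d + 8*r^2 + r*(40*d + 20) + 8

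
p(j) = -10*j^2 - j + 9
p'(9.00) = -181.00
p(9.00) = -810.00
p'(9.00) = -181.00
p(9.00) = -810.00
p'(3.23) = -65.60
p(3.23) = -98.56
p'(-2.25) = 44.00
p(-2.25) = -39.38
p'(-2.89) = 56.80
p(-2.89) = -71.63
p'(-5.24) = 103.80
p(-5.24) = -260.34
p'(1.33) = -27.60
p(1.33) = -10.02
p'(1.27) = -26.40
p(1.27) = -8.40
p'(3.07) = -62.40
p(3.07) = -88.32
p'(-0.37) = 6.40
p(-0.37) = 8.00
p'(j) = -20*j - 1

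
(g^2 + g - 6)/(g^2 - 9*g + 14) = (g + 3)/(g - 7)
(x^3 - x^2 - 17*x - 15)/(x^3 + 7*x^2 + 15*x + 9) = (x - 5)/(x + 3)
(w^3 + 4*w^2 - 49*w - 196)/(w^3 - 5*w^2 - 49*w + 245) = (w + 4)/(w - 5)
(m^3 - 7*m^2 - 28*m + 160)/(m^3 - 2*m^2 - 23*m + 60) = (m - 8)/(m - 3)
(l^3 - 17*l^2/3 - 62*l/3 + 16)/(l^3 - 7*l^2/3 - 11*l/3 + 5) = (3*l^3 - 17*l^2 - 62*l + 48)/(3*l^3 - 7*l^2 - 11*l + 15)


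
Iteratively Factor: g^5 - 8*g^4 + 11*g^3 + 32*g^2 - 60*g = (g + 2)*(g^4 - 10*g^3 + 31*g^2 - 30*g) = g*(g + 2)*(g^3 - 10*g^2 + 31*g - 30) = g*(g - 2)*(g + 2)*(g^2 - 8*g + 15) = g*(g - 5)*(g - 2)*(g + 2)*(g - 3)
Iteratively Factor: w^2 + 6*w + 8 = (w + 2)*(w + 4)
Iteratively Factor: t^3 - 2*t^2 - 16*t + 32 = (t - 2)*(t^2 - 16) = (t - 2)*(t + 4)*(t - 4)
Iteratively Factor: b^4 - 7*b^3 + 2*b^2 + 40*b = (b)*(b^3 - 7*b^2 + 2*b + 40) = b*(b + 2)*(b^2 - 9*b + 20) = b*(b - 5)*(b + 2)*(b - 4)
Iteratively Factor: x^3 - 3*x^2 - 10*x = (x)*(x^2 - 3*x - 10) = x*(x - 5)*(x + 2)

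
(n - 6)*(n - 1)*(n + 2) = n^3 - 5*n^2 - 8*n + 12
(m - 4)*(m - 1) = m^2 - 5*m + 4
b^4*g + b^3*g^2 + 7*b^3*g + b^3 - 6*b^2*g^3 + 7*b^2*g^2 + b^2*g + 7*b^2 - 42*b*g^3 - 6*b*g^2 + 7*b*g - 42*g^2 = (b + 7)*(b - 2*g)*(b + 3*g)*(b*g + 1)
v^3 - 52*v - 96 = (v - 8)*(v + 2)*(v + 6)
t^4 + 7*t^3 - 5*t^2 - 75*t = t*(t - 3)*(t + 5)^2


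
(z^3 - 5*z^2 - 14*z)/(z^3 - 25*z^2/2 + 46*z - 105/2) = 2*z*(z + 2)/(2*z^2 - 11*z + 15)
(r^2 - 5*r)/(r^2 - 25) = r/(r + 5)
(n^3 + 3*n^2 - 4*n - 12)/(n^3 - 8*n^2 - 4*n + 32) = (n + 3)/(n - 8)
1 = 1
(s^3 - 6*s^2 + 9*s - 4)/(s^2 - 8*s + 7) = (s^2 - 5*s + 4)/(s - 7)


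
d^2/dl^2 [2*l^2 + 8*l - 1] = 4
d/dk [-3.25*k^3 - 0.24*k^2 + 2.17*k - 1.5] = -9.75*k^2 - 0.48*k + 2.17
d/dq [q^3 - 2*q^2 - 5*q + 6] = 3*q^2 - 4*q - 5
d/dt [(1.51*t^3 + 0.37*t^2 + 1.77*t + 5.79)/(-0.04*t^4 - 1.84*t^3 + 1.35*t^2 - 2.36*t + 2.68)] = (0.0604*t^6 + 0.0296000000000003*t^5 + 2.9317*t^4 + 0.312800000000001*t^3 + 40.8385*t^2 - 13.6498*t + 18.408)/(0.0016*t^8 + 0.1472*t^7 + 3.2776*t^6 - 4.7792*t^5 + 10.2929*t^4 - 16.2344*t^3 + 12.8056*t^2 - 12.6496*t + 7.1824)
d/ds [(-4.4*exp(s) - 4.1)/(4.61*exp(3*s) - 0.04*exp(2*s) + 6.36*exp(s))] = (40.568*exp(3*s) + 56.527*exp(2*s) - 0.327999999999999*exp(s) + 26.076)*exp(-s)/(21.2521*exp(4*s) - 0.3688*exp(3*s) + 58.6408*exp(2*s) - 0.5088*exp(s) + 40.4496)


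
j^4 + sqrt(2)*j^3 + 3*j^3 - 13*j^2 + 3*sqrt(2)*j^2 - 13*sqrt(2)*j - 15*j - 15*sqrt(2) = (j - 3)*(j + 1)*(j + 5)*(j + sqrt(2))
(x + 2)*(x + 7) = x^2 + 9*x + 14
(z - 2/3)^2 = z^2 - 4*z/3 + 4/9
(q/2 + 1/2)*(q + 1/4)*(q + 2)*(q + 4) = q^4/2 + 29*q^3/8 + 63*q^2/8 + 23*q/4 + 1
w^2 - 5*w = w*(w - 5)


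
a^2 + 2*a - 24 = (a - 4)*(a + 6)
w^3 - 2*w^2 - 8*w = w*(w - 4)*(w + 2)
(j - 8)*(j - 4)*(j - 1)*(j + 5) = j^4 - 8*j^3 - 21*j^2 + 188*j - 160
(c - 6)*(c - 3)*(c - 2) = c^3 - 11*c^2 + 36*c - 36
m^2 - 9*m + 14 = (m - 7)*(m - 2)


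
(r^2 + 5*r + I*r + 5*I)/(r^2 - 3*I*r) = (r^2 + r*(5 + I) + 5*I)/(r*(r - 3*I))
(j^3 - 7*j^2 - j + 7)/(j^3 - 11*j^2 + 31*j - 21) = (j + 1)/(j - 3)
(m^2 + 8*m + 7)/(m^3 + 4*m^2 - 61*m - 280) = (m + 1)/(m^2 - 3*m - 40)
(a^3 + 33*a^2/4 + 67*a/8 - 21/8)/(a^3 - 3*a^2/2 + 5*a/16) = 2*(2*a^2 + 17*a + 21)/(a*(4*a - 5))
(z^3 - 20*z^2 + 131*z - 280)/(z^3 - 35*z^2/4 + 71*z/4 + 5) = 4*(z^2 - 15*z + 56)/(4*z^2 - 15*z - 4)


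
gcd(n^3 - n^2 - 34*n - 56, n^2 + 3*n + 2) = n + 2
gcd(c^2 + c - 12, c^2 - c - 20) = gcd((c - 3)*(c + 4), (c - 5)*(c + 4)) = c + 4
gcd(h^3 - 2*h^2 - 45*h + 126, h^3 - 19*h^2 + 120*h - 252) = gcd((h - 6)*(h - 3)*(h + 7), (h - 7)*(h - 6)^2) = h - 6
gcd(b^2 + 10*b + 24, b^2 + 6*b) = b + 6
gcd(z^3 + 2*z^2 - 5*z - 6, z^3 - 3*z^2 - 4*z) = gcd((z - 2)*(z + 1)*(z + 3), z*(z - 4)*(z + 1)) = z + 1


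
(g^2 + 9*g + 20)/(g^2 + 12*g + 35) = (g + 4)/(g + 7)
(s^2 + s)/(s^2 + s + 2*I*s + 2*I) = s/(s + 2*I)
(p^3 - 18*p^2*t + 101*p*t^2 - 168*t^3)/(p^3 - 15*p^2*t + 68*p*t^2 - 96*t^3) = (p - 7*t)/(p - 4*t)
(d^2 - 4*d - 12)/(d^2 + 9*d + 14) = (d - 6)/(d + 7)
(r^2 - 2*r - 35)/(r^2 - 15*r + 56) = (r + 5)/(r - 8)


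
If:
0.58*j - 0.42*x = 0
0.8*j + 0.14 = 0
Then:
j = -0.18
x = -0.24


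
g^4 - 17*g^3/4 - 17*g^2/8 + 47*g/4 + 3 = (g - 4)*(g - 2)*(g + 1/4)*(g + 3/2)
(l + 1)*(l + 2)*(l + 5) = l^3 + 8*l^2 + 17*l + 10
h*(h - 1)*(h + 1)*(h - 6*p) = h^4 - 6*h^3*p - h^2 + 6*h*p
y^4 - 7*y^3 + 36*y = y*(y - 6)*(y - 3)*(y + 2)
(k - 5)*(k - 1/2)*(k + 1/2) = k^3 - 5*k^2 - k/4 + 5/4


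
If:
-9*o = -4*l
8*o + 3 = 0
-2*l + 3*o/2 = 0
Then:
No Solution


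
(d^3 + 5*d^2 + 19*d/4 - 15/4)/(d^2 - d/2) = d + 11/2 + 15/(2*d)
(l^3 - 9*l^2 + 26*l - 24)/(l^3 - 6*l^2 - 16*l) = (-l^3 + 9*l^2 - 26*l + 24)/(l*(-l^2 + 6*l + 16))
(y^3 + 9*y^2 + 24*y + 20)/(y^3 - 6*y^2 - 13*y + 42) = (y^3 + 9*y^2 + 24*y + 20)/(y^3 - 6*y^2 - 13*y + 42)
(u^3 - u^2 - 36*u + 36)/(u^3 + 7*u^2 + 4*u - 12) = (u - 6)/(u + 2)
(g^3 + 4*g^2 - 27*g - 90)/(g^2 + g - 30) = g + 3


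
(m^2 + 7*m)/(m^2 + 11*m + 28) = m/(m + 4)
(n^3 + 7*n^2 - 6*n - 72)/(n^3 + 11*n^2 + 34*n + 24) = (n - 3)/(n + 1)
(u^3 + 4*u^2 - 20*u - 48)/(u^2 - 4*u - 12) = (u^2 + 2*u - 24)/(u - 6)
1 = 1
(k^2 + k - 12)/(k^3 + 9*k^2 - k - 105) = (k + 4)/(k^2 + 12*k + 35)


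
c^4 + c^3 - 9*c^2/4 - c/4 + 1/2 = (c - 1)*(c - 1/2)*(c + 1/2)*(c + 2)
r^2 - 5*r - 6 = (r - 6)*(r + 1)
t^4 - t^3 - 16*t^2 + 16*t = t*(t - 4)*(t - 1)*(t + 4)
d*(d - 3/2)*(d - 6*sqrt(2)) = d^3 - 6*sqrt(2)*d^2 - 3*d^2/2 + 9*sqrt(2)*d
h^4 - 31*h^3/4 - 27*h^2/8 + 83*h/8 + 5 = (h - 8)*(h - 5/4)*(h + 1/2)*(h + 1)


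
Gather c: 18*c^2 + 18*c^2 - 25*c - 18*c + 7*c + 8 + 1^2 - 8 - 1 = 36*c^2 - 36*c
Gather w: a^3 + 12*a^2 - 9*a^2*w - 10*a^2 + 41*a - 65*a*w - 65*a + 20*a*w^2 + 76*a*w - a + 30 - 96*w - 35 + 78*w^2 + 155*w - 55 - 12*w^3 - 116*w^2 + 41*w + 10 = a^3 + 2*a^2 - 25*a - 12*w^3 + w^2*(20*a - 38) + w*(-9*a^2 + 11*a + 100) - 50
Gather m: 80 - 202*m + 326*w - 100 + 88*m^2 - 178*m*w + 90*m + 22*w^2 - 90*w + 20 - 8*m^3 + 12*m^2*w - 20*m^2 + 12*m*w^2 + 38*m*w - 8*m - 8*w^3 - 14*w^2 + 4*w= -8*m^3 + m^2*(12*w + 68) + m*(12*w^2 - 140*w - 120) - 8*w^3 + 8*w^2 + 240*w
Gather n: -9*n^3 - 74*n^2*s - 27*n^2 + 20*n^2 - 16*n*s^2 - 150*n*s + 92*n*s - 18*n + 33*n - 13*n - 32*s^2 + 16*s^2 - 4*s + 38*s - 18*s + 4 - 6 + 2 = -9*n^3 + n^2*(-74*s - 7) + n*(-16*s^2 - 58*s + 2) - 16*s^2 + 16*s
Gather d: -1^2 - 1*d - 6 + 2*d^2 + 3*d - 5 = 2*d^2 + 2*d - 12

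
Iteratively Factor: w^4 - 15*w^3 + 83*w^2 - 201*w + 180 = (w - 4)*(w^3 - 11*w^2 + 39*w - 45) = (w - 5)*(w - 4)*(w^2 - 6*w + 9) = (w - 5)*(w - 4)*(w - 3)*(w - 3)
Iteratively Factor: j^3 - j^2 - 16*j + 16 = (j + 4)*(j^2 - 5*j + 4) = (j - 4)*(j + 4)*(j - 1)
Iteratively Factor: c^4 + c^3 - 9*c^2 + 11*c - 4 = (c - 1)*(c^3 + 2*c^2 - 7*c + 4) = (c - 1)^2*(c^2 + 3*c - 4) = (c - 1)^2*(c + 4)*(c - 1)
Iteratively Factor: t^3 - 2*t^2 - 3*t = (t - 3)*(t^2 + t) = (t - 3)*(t + 1)*(t)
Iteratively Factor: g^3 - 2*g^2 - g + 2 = (g + 1)*(g^2 - 3*g + 2) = (g - 2)*(g + 1)*(g - 1)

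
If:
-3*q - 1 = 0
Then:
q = -1/3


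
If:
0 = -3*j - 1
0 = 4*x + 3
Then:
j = -1/3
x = -3/4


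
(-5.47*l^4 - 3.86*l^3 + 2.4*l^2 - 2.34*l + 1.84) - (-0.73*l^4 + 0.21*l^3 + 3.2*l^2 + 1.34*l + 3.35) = -4.74*l^4 - 4.07*l^3 - 0.8*l^2 - 3.68*l - 1.51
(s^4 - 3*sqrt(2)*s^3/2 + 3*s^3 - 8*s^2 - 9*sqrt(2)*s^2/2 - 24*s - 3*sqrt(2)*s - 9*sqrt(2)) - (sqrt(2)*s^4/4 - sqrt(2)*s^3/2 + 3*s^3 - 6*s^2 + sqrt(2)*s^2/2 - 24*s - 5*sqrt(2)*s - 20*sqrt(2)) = -sqrt(2)*s^4/4 + s^4 - sqrt(2)*s^3 - 5*sqrt(2)*s^2 - 2*s^2 + 2*sqrt(2)*s + 11*sqrt(2)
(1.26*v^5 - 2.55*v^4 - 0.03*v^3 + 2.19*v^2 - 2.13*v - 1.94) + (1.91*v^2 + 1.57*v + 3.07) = 1.26*v^5 - 2.55*v^4 - 0.03*v^3 + 4.1*v^2 - 0.56*v + 1.13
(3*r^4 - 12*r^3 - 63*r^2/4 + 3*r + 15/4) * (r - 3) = 3*r^5 - 21*r^4 + 81*r^3/4 + 201*r^2/4 - 21*r/4 - 45/4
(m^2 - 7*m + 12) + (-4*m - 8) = m^2 - 11*m + 4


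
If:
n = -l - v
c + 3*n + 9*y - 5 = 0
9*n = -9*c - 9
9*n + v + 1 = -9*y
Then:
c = 9*y/2 - 4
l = 25 - 27*y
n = 3 - 9*y/2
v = 63*y/2 - 28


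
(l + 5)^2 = l^2 + 10*l + 25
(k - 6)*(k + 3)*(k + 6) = k^3 + 3*k^2 - 36*k - 108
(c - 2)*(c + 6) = c^2 + 4*c - 12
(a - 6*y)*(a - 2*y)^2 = a^3 - 10*a^2*y + 28*a*y^2 - 24*y^3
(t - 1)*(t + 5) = t^2 + 4*t - 5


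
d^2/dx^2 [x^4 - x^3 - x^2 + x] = 12*x^2 - 6*x - 2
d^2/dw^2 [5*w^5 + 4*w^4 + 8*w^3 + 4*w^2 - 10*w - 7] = 100*w^3 + 48*w^2 + 48*w + 8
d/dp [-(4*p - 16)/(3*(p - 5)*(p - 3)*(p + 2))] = 8*(p^3 - 9*p^2 + 24*p - 13)/(3*(p^6 - 12*p^5 + 34*p^4 + 72*p^3 - 359*p^2 - 60*p + 900))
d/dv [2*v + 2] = 2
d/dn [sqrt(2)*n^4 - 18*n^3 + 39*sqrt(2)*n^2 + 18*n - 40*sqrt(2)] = 4*sqrt(2)*n^3 - 54*n^2 + 78*sqrt(2)*n + 18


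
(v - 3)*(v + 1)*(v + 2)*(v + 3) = v^4 + 3*v^3 - 7*v^2 - 27*v - 18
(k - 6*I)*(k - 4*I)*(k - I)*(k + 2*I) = k^4 - 9*I*k^3 - 12*k^2 - 44*I*k - 48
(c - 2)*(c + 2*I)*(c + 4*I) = c^3 - 2*c^2 + 6*I*c^2 - 8*c - 12*I*c + 16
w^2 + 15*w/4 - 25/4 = (w - 5/4)*(w + 5)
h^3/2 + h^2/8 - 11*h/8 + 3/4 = (h/2 + 1)*(h - 1)*(h - 3/4)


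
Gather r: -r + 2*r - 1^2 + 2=r + 1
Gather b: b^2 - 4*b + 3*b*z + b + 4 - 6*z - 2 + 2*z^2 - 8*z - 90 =b^2 + b*(3*z - 3) + 2*z^2 - 14*z - 88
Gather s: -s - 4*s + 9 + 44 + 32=85 - 5*s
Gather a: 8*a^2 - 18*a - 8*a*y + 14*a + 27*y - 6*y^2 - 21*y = 8*a^2 + a*(-8*y - 4) - 6*y^2 + 6*y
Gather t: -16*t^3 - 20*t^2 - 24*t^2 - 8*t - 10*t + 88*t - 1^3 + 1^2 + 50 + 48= -16*t^3 - 44*t^2 + 70*t + 98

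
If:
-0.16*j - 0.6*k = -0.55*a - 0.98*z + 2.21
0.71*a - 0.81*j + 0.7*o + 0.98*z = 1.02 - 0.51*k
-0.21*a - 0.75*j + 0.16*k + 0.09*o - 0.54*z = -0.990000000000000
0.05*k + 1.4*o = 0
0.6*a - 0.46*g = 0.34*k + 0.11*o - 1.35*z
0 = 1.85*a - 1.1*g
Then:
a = 2.65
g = 4.45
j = 0.29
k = -1.31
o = 0.05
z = 0.01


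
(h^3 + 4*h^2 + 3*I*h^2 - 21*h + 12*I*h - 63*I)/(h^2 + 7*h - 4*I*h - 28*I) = (h^2 + 3*h*(-1 + I) - 9*I)/(h - 4*I)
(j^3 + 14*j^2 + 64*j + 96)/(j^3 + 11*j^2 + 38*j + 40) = (j^2 + 10*j + 24)/(j^2 + 7*j + 10)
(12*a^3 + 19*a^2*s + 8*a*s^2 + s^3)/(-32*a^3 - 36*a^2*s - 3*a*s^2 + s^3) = (3*a + s)/(-8*a + s)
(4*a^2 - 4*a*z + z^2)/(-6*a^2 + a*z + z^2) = (-2*a + z)/(3*a + z)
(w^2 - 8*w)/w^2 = (w - 8)/w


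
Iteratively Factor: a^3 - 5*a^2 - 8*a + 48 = (a - 4)*(a^2 - a - 12) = (a - 4)^2*(a + 3)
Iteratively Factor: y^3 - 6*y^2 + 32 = (y - 4)*(y^2 - 2*y - 8) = (y - 4)^2*(y + 2)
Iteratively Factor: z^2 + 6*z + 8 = (z + 4)*(z + 2)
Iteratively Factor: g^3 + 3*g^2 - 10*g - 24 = (g + 2)*(g^2 + g - 12) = (g - 3)*(g + 2)*(g + 4)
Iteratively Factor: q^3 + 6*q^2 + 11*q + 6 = (q + 2)*(q^2 + 4*q + 3) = (q + 1)*(q + 2)*(q + 3)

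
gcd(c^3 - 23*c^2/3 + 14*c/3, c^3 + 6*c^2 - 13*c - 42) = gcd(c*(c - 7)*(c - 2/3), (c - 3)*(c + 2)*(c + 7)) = 1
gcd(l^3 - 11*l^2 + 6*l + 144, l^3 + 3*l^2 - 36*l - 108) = l^2 - 3*l - 18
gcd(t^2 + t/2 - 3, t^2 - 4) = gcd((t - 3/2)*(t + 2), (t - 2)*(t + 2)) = t + 2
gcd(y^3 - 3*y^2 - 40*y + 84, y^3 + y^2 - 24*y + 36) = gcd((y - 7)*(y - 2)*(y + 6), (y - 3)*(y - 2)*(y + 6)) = y^2 + 4*y - 12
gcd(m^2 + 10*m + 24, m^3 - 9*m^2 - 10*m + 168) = m + 4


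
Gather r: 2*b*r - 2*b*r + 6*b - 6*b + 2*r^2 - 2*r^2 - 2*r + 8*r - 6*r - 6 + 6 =0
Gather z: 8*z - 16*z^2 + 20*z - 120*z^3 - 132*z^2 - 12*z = -120*z^3 - 148*z^2 + 16*z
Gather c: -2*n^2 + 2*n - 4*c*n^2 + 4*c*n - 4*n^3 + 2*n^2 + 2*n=c*(-4*n^2 + 4*n) - 4*n^3 + 4*n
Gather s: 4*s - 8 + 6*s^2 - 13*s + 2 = 6*s^2 - 9*s - 6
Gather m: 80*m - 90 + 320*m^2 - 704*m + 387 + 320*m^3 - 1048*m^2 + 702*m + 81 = 320*m^3 - 728*m^2 + 78*m + 378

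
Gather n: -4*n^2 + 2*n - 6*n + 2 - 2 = -4*n^2 - 4*n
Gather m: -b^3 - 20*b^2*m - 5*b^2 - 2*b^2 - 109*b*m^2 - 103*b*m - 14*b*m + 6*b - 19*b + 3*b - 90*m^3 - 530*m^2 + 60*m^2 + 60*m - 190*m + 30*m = -b^3 - 7*b^2 - 10*b - 90*m^3 + m^2*(-109*b - 470) + m*(-20*b^2 - 117*b - 100)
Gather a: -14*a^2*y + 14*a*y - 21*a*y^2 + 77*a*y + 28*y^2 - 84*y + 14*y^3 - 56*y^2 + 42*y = -14*a^2*y + a*(-21*y^2 + 91*y) + 14*y^3 - 28*y^2 - 42*y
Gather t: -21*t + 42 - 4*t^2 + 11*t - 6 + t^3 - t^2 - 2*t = t^3 - 5*t^2 - 12*t + 36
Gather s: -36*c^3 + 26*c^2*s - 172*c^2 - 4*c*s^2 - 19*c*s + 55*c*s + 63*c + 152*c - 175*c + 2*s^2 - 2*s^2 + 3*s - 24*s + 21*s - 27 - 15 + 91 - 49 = -36*c^3 - 172*c^2 - 4*c*s^2 + 40*c + s*(26*c^2 + 36*c)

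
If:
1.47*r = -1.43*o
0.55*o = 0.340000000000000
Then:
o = 0.62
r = -0.60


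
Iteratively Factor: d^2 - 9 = (d + 3)*(d - 3)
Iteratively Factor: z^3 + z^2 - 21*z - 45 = (z - 5)*(z^2 + 6*z + 9) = (z - 5)*(z + 3)*(z + 3)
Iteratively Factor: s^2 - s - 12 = (s + 3)*(s - 4)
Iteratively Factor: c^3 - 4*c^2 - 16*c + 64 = (c - 4)*(c^2 - 16) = (c - 4)^2*(c + 4)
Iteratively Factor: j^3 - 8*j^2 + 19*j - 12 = (j - 4)*(j^2 - 4*j + 3) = (j - 4)*(j - 1)*(j - 3)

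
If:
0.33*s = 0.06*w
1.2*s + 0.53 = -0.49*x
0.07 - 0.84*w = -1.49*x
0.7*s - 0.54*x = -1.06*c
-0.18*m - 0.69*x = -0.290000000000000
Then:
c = -0.20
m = 4.01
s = -0.19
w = -1.03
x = -0.63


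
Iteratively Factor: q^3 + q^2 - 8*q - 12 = (q + 2)*(q^2 - q - 6) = (q - 3)*(q + 2)*(q + 2)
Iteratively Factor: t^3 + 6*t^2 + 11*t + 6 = (t + 3)*(t^2 + 3*t + 2) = (t + 1)*(t + 3)*(t + 2)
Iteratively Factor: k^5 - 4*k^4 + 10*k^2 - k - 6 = (k - 1)*(k^4 - 3*k^3 - 3*k^2 + 7*k + 6) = (k - 3)*(k - 1)*(k^3 - 3*k - 2) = (k - 3)*(k - 1)*(k + 1)*(k^2 - k - 2) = (k - 3)*(k - 1)*(k + 1)^2*(k - 2)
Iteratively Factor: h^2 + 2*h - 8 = (h + 4)*(h - 2)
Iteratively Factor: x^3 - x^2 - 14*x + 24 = (x - 2)*(x^2 + x - 12) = (x - 3)*(x - 2)*(x + 4)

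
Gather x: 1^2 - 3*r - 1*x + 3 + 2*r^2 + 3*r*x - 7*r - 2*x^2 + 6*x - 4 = 2*r^2 - 10*r - 2*x^2 + x*(3*r + 5)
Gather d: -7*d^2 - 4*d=-7*d^2 - 4*d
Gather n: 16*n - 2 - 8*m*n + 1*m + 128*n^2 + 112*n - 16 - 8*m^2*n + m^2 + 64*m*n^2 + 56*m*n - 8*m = m^2 - 7*m + n^2*(64*m + 128) + n*(-8*m^2 + 48*m + 128) - 18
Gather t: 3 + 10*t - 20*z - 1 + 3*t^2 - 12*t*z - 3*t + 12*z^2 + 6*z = 3*t^2 + t*(7 - 12*z) + 12*z^2 - 14*z + 2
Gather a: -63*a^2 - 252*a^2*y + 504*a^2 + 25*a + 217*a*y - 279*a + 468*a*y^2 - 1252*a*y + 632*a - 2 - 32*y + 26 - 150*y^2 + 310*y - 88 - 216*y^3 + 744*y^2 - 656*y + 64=a^2*(441 - 252*y) + a*(468*y^2 - 1035*y + 378) - 216*y^3 + 594*y^2 - 378*y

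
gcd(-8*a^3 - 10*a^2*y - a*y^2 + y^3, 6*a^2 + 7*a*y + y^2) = a + y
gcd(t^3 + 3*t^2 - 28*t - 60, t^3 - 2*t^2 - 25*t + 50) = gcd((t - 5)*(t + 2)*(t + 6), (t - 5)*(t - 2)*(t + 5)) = t - 5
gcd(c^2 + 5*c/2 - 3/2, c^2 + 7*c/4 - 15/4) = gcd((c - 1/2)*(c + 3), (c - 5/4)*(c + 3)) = c + 3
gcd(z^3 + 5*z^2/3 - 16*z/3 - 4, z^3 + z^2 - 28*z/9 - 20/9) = z + 2/3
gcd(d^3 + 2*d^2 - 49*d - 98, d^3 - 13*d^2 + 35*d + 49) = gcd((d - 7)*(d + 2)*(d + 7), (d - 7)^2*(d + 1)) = d - 7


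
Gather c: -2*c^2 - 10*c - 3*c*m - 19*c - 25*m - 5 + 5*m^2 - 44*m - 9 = -2*c^2 + c*(-3*m - 29) + 5*m^2 - 69*m - 14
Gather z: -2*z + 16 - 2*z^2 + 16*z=-2*z^2 + 14*z + 16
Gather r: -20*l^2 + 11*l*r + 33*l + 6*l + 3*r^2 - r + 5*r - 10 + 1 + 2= -20*l^2 + 39*l + 3*r^2 + r*(11*l + 4) - 7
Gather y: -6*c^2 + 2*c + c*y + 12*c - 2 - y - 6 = -6*c^2 + 14*c + y*(c - 1) - 8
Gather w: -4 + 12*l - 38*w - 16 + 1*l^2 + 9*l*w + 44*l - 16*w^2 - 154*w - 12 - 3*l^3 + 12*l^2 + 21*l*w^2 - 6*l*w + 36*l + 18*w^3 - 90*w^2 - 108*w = -3*l^3 + 13*l^2 + 92*l + 18*w^3 + w^2*(21*l - 106) + w*(3*l - 300) - 32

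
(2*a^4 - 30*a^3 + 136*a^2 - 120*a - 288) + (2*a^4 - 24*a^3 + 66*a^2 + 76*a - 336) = 4*a^4 - 54*a^3 + 202*a^2 - 44*a - 624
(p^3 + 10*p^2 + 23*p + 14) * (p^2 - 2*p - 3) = p^5 + 8*p^4 - 62*p^2 - 97*p - 42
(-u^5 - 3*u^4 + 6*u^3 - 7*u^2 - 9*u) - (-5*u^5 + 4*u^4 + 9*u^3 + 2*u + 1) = 4*u^5 - 7*u^4 - 3*u^3 - 7*u^2 - 11*u - 1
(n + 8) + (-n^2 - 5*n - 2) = -n^2 - 4*n + 6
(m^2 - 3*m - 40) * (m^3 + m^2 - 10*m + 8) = m^5 - 2*m^4 - 53*m^3 - 2*m^2 + 376*m - 320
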